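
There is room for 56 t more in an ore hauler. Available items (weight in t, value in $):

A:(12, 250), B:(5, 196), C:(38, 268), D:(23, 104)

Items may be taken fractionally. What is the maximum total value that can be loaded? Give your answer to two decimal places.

718.52

Greedy by value/weight ratio, highest first.
Ratios (sorted): B 39.20, A 20.83, C 7.05, D 4.52
take B (5 @ 196); take A (12 @ 250); take C (38 @ 268); take 1/23 of D → 4.52. Capacity used 56/56.
Total value = 718.52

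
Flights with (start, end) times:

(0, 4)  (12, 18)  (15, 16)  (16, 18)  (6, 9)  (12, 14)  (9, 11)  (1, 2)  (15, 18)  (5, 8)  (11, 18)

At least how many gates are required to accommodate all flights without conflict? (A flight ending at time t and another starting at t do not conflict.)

Count concurrent intervals with a sweep; the peak is the room count.
Events (time:±→running): 0:+→1 1:+→2 2:-→1 4:-→0 5:+→1 6:+→2 8:-→1 9:-→0 9:+→1 11:-→0 11:+→1 12:+→2 12:+→3 14:-→2 15:+→3 15:+→4 … peak 4.

4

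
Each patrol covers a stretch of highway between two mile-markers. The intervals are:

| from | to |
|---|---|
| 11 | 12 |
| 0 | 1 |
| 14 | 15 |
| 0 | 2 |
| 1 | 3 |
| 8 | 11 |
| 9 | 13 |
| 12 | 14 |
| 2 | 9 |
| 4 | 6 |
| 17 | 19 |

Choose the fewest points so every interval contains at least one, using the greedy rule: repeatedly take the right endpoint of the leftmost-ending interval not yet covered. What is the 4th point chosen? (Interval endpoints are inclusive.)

14

Sorted: [0,1] [0,2] [1,3] [4,6] [2,9] [8,11] [11,12] [9,13] [12,14] [14,15] [17,19]
{[0,1],[0,2],[1,3]} hit by 1; {[4,6],[2,9]} hit by 6; {[8,11],[11,12],[9,13]} hit by 11; {[12,14],[14,15]} hit by 14; {[17,19]} hit by 19.
Points: 1, 6, 11, 14, 19 (5 total).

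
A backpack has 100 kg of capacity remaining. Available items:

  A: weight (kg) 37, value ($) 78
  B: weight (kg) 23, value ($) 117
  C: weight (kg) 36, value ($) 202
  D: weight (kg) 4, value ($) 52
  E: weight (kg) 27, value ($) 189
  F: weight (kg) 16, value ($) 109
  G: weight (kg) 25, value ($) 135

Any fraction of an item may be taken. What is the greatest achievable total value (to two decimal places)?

Sort by value per unit weight and fill in that order.
Ratios (sorted): D 13.00, E 7.00, F 6.81, C 5.61, G 5.40, B 5.09, A 2.11
take D (4 @ 52); take E (27 @ 189); take F (16 @ 109); take C (36 @ 202); take 17/25 of G → 91.80. Capacity used 100/100.
Total value = 643.80

643.80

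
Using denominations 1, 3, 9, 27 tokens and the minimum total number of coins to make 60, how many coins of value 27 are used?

2

60 − 2×27→6 − 2×3→0
Count of 27: 2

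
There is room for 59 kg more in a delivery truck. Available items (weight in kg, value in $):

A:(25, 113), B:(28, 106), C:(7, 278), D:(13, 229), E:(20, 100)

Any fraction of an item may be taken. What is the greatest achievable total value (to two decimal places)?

Ratios (sorted): C 39.71, D 17.62, E 5.00, A 4.52, B 3.79
take C (7 @ 278); take D (13 @ 229); take E (20 @ 100); take 19/25 of A → 85.88. Capacity used 59/59.
Total value = 692.88

692.88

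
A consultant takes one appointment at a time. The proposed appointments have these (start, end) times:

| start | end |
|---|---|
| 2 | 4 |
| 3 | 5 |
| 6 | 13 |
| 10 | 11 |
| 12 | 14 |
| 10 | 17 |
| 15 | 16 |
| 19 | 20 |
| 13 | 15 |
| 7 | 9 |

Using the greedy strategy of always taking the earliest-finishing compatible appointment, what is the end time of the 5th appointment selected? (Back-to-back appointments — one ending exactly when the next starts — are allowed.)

16

Order by finish time; keep every interval that doesn't clash with the previous kept one.
Sorted by end: (2,4)  (3,5)  (7,9)  (10,11)  (6,13)  (12,14)  (13,15)  (15,16)  (10,17)  (19,20)
take (2,4); take (7,9); take (10,11); skip (6,13); take (12,14); skip (13,15); take (15,16); take (19,20).
Selected: (2,4) (7,9) (10,11) (12,14) (15,16) (19,20)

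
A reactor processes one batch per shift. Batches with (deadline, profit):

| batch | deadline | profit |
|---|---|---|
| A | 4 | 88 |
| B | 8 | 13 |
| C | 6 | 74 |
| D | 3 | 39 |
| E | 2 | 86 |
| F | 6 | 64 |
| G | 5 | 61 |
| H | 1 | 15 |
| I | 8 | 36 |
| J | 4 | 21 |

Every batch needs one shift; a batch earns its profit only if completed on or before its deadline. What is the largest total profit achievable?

461

Profit order: A=88 E=86 C=74 F=64 G=61 D=39 I=36 J=21 H=15 B=13
Assign: A→slot 4, E→slot 2, C→slot 6, F→slot 5, G→slot 3, D→slot 1, I→slot 8, J skipped, H skipped, B→slot 7.
Slots: [1:D] [2:E] [3:G] [4:A] [5:F] [6:C] [7:B] [8:I]
Profit = 39 + 86 + 61 + 88 + 64 + 74 + 13 + 36 = 461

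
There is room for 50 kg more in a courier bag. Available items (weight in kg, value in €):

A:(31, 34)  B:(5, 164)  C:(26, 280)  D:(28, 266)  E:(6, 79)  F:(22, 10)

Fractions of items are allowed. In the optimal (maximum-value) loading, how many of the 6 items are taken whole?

Greedy by value/weight ratio, highest first.
Order: B (164/5=32.80) > E (79/6=13.17) > C (280/26=10.77) > D (266/28=9.50) > A (34/31=1.10) > F (10/22=0.45)
Fill: take B (5 @ 164) → take E (6 @ 79) → take C (26 @ 280) → take 13/28 of D → 123.50; 50/50 used.
3 item(s) taken whole; one partial (take 13/28 of D).

3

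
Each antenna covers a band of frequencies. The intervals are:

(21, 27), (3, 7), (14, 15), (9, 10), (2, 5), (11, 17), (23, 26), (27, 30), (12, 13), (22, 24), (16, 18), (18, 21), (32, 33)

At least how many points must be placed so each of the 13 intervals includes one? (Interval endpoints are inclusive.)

8

Process intervals by earliest right end; each time one isn't hit yet, stab at its right endpoint.
By right end: [2,5]  [3,7]  [9,10]  [12,13]  [14,15]  [11,17]  [16,18]  [18,21]  [22,24]  [23,26]  [21,27]  [27,30]  [32,33]
[2,5] uncovered → point at 5; [9,10] uncovered → point at 10; [12,13] uncovered → point at 13; [14,15] uncovered → point at 15; [16,18] uncovered → point at 18; [22,24] uncovered → point at 24; [27,30] uncovered → point at 30; [32,33] uncovered → point at 33.
Points: 5, 10, 13, 15, 18, 24, 30, 33 (8 total).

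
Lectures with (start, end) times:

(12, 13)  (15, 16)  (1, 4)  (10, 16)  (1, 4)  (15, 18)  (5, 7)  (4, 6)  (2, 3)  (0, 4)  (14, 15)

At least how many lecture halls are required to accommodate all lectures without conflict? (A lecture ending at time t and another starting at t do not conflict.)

4

Count concurrent intervals with a sweep; the peak is the room count.
Events (time:±→running): 0:+→1 1:+→2 1:+→3 2:+→4 … peak 4.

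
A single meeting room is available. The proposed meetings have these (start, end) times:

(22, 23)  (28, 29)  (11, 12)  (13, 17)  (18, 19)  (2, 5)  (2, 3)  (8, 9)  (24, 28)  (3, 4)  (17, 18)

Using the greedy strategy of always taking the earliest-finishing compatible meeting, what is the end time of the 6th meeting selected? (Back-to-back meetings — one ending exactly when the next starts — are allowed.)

18

Sorted by end: (2,3)  (3,4)  (2,5)  (8,9)  (11,12)  (13,17)  (17,18)  (18,19)  (22,23)  (24,28)  (28,29)
take (2,3); take (3,4); take (8,9); take (11,12); take (13,17); take (17,18); take (18,19); take (22,23); take (24,28); take (28,29).
Selected: (2,3) (3,4) (8,9) (11,12) (13,17) (17,18) (18,19) (22,23) (24,28) (28,29)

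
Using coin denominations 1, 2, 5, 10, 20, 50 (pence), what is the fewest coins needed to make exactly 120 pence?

120 = 2×50 + 1×20
Total coins = 2 + 1 = 3

3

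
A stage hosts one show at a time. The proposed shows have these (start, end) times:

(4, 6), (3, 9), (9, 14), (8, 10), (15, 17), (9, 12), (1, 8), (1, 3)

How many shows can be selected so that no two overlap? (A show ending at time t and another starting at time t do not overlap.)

Sorted by end: (1,3)  (4,6)  (1,8)  (3,9)  (8,10)  (9,12)  (9,14)  (15,17)
take (1,3); take (4,6); take (8,10); skip (9,12); skip (9,14); take (15,17).
Selected 4 shows.

4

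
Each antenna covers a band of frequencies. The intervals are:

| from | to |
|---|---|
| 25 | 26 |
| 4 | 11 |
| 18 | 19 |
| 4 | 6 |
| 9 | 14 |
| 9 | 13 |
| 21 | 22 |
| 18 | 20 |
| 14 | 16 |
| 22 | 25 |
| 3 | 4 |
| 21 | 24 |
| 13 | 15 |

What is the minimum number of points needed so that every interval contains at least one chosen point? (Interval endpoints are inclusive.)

Process intervals by earliest right end; each time one isn't hit yet, stab at its right endpoint.
By right end: [3,4]  [4,6]  [4,11]  [9,13]  [9,14]  [13,15]  [14,16]  [18,19]  [18,20]  [21,22]  [21,24]  [22,25]  [25,26]
[3,4] uncovered → point at 4; [9,13] uncovered → point at 13; [14,16] uncovered → point at 16; [18,19] uncovered → point at 19; [21,22] uncovered → point at 22; [25,26] uncovered → point at 26.
Points: 4, 13, 16, 19, 22, 26 (6 total).

6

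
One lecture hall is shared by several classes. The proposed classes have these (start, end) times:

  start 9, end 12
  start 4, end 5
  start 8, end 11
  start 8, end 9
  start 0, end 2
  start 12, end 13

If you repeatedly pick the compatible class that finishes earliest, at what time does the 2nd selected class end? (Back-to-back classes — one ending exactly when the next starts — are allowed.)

5

Sort by end time and greedily take each interval whose start is ≥ the last chosen end.
Sorted by end: (0,2)  (4,5)  (8,9)  (8,11)  (9,12)  (12,13)
take (0,2); take (4,5); take (8,9); take (9,12); take (12,13).
Selected: (0,2) (4,5) (8,9) (9,12) (12,13)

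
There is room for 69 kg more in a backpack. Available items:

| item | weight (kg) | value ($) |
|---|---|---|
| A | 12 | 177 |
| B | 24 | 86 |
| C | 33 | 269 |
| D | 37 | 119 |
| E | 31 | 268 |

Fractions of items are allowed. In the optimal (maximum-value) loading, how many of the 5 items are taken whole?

Greedy by value/weight ratio, highest first.
Ratios (sorted): A 14.75, E 8.65, C 8.15, B 3.58, D 3.22
take A (12 @ 177); take E (31 @ 268); take 26/33 of C → 211.94. Capacity used 69/69.
2 item(s) taken whole; one partial (take 26/33 of C).

2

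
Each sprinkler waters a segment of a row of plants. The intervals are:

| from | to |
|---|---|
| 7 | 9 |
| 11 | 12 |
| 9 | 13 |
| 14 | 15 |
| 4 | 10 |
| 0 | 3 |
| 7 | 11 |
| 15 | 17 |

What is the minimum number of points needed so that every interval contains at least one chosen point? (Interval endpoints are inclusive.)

4

By right end: [0,3]  [7,9]  [4,10]  [7,11]  [11,12]  [9,13]  [14,15]  [15,17]
[0,3] uncovered → point at 3; [7,9] uncovered → point at 9; [11,12] uncovered → point at 12; [14,15] uncovered → point at 15.
Points: 3, 9, 12, 15 (4 total).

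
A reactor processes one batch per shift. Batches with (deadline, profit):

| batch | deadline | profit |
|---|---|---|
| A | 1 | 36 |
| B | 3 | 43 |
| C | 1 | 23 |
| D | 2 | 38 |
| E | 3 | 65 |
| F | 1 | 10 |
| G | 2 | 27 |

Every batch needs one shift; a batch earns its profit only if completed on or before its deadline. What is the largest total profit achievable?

Take jobs in profit order; each goes to the latest open slot no later than its deadline.
Profit order: E=65 B=43 D=38 A=36 G=27 C=23 F=10
Assign: E→slot 3, B→slot 2, D→slot 1, A skipped, G skipped, C skipped, F skipped.
Slots: [1:D] [2:B] [3:E]
Profit = 38 + 43 + 65 = 146

146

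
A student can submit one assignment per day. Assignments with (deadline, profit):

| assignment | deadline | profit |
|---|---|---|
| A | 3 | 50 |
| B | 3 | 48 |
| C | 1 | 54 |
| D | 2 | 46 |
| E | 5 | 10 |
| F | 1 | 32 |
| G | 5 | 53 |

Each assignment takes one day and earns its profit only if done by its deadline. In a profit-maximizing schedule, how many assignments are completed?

5

Take jobs in profit order; each goes to the latest open slot no later than its deadline.
By profit: C(d1,54), G(d5,53), A(d3,50), B(d3,48), D(d2,46), F(d1,32), E(d5,10)
C→slot 1; G→slot 5; A→slot 3; B→slot 2; D skipped; F skipped; E→slot 4.
5 of 7 scheduled.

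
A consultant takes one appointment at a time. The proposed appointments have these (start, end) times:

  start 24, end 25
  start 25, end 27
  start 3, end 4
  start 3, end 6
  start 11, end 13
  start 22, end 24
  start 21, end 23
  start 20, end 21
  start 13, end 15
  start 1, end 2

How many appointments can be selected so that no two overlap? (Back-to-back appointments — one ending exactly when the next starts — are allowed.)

Sorted by end: (1,2)  (3,4)  (3,6)  (11,13)  (13,15)  (20,21)  (21,23)  (22,24)  (24,25)  (25,27)
take (1,2); take (3,4); take (11,13); take (13,15); take (20,21); take (21,23); skip (22,24); take (24,25); take (25,27).
Selected 8 appointments.

8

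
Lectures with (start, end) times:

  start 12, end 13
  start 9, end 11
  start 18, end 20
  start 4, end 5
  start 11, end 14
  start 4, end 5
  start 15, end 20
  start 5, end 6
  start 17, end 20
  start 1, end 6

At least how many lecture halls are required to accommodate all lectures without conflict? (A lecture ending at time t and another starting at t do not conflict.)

Count concurrent intervals with a sweep; the peak is the room count.
Events (time:±→running): 1:+→1 4:+→2 4:+→3 … peak 3.

3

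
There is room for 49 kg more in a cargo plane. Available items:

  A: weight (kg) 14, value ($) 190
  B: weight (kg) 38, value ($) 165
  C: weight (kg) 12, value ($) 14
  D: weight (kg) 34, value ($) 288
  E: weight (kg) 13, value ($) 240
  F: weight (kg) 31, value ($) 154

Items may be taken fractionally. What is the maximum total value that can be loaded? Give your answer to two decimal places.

616.35

Sort by value per unit weight and fill in that order.
Ratios (sorted): E 18.46, A 13.57, D 8.47, F 4.97, B 4.34, C 1.17
take E (13 @ 240); take A (14 @ 190); take 22/34 of D → 186.35. Capacity used 49/49.
Total value = 616.35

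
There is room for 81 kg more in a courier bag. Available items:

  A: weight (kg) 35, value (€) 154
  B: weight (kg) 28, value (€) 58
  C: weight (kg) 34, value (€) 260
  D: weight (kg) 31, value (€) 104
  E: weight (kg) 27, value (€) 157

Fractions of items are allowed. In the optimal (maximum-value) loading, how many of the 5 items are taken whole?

Ratios (sorted): C 7.65, E 5.81, A 4.40, D 3.35, B 2.07
take C (34 @ 260); take E (27 @ 157); take 20/35 of A → 88.00. Capacity used 81/81.
2 item(s) taken whole; one partial (take 20/35 of A).

2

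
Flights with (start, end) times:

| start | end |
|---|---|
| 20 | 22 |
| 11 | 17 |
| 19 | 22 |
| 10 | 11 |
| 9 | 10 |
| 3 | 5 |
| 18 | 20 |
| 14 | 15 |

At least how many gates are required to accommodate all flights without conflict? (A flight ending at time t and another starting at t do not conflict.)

Events (time:±→running): 3:+→1 5:-→0 9:+→1 10:-→0 10:+→1 11:-→0 11:+→1 14:+→2 … peak 2.

2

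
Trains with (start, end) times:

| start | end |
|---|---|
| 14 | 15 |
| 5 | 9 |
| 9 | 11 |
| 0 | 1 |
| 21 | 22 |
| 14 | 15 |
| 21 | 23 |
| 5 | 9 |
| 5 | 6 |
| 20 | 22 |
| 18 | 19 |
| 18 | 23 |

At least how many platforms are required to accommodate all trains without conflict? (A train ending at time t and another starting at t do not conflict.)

4

starts: [0, 5, 5, 5, 9, 14, 14, 18, 18, 20, 21, 21]
ends:   [1, 6, 9, 9, 11, 15, 15, 19, 22, 22, 23, 23]
s0→1 e1→0 s5→1 s5→2 s5→3 e6→2 e9→1 e9→0 s9→1 e11→0 s14→1 s14→2 e15→1 e15→0 s18→1 s18→2 e19→1 s20→2 s21→3 s21→4  — peak 4.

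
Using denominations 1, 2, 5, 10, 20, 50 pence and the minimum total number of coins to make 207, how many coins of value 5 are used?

1

Greedy: take as many of the largest coin as possible, then repeat with the remainder.
207 − 4×50→7 − 1×5→2 − 1×2→0
Count of 5: 1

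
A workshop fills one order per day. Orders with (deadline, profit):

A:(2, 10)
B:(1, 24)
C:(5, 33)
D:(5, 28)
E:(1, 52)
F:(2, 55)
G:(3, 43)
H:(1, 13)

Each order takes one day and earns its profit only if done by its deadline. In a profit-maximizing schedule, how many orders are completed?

Take jobs in profit order; each goes to the latest open slot no later than its deadline.
By profit: F(d2,55), E(d1,52), G(d3,43), C(d5,33), D(d5,28), B(d1,24), H(d1,13), A(d2,10)
F→slot 2; E→slot 1; G→slot 3; C→slot 5; D→slot 4; B skipped; H skipped; A skipped.
5 of 8 scheduled.

5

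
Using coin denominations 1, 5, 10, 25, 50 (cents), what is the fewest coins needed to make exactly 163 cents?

Use the largest denomination that fits, subtract, and repeat.
163 = 3×50 + 1×10 + 3×1
Total coins = 3 + 1 + 3 = 7

7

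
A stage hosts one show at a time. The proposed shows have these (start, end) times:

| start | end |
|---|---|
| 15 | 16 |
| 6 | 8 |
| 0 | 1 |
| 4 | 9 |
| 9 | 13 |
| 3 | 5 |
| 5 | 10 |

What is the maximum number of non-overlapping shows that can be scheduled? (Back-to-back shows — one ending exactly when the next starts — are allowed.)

5

Greedy by earliest finish: after sorting by end time, pick each interval compatible with the last pick.
By end time: (0,1), (3,5), (6,8), (4,9), (5,10), (9,13), (15,16).
Pick (0,1); next start ≥ 1 → (3,5); next start ≥ 5 → (6,8); next start ≥ 8 → (9,13); next start ≥ 13 → (15,16).
Selected 5 shows.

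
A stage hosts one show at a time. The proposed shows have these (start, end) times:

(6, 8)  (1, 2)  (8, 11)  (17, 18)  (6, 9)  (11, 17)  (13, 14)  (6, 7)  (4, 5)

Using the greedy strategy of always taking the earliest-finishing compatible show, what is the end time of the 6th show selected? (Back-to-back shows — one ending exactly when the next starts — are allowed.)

Greedy by earliest finish: after sorting by end time, pick each interval compatible with the last pick.
Sorted by end: (1,2)  (4,5)  (6,7)  (6,8)  (6,9)  (8,11)  (13,14)  (11,17)  (17,18)
take (1,2); take (4,5); take (6,7); take (8,11); take (13,14); take (17,18).
Selected: (1,2) (4,5) (6,7) (8,11) (13,14) (17,18)

18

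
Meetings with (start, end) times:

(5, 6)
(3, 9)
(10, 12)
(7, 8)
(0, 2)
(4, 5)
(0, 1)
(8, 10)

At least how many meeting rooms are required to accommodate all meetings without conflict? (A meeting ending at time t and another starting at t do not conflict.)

2

The answer is the maximum number of intervals overlapping at any instant.
starts: [0, 0, 3, 4, 5, 7, 8, 10]
ends:   [1, 2, 5, 6, 8, 9, 10, 12]
s0→1 s0→2  — peak 2.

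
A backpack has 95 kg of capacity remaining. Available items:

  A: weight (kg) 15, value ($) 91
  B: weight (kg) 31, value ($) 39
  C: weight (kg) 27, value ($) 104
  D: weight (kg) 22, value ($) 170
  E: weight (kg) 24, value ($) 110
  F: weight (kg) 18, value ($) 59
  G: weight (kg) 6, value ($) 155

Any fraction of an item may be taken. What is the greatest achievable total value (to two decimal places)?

Greedy by value/weight ratio, highest first.
Order: G (155/6=25.83) > D (170/22=7.73) > A (91/15=6.07) > E (110/24=4.58) > C (104/27=3.85) > F (59/18=3.28) > B (39/31=1.26)
Fill: take G (6 @ 155) → take D (22 @ 170) → take A (15 @ 91) → take E (24 @ 110) → take C (27 @ 104) → take 1/18 of F → 3.28; 95/95 used.
Total value = 633.28

633.28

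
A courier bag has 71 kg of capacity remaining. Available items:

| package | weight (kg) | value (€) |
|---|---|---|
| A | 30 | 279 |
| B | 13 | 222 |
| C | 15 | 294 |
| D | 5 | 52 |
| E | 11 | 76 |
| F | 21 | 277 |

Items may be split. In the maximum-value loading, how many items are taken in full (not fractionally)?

Greedy by value/weight ratio, highest first.
Order: C (294/15=19.60) > B (222/13=17.08) > F (277/21=13.19) > D (52/5=10.40) > A (279/30=9.30) > E (76/11=6.91)
Fill: take C (15 @ 294) → take B (13 @ 222) → take F (21 @ 277) → take D (5 @ 52) → take 17/30 of A → 158.10; 71/71 used.
4 item(s) taken whole; one partial (take 17/30 of A).

4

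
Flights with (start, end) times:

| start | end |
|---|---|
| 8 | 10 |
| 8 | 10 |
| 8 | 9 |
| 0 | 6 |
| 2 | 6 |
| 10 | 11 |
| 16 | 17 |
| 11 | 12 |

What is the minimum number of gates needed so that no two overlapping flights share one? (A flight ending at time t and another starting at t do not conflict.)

3

Count concurrent intervals with a sweep; the peak is the room count.
starts: [0, 2, 8, 8, 8, 10, 11, 16]
ends:   [6, 6, 9, 10, 10, 11, 12, 17]
s0→1 s2→2 e6→1 e6→0 s8→1 s8→2 s8→3  — peak 3.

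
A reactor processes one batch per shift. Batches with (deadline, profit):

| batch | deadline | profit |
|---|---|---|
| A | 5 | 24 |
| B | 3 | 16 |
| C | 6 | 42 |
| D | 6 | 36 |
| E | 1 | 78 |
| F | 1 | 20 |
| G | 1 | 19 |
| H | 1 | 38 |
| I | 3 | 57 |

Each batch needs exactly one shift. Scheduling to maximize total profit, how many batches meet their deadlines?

Profit order: E=78 I=57 C=42 H=38 D=36 A=24 F=20 G=19 B=16
Assign: E→slot 1, I→slot 3, C→slot 6, H skipped, D→slot 5, A→slot 4, F skipped, G skipped, B→slot 2.
Slots: [1:E] [2:B] [3:I] [4:A] [5:D] [6:C]
6 of 9 scheduled.

6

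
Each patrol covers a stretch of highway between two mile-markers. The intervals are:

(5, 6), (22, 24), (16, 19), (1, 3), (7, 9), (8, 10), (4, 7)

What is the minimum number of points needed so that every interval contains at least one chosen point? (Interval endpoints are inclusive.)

5

Sort by right endpoint; whenever an interval is uncovered, place a point at its right end.
By right end: [1,3]  [5,6]  [4,7]  [7,9]  [8,10]  [16,19]  [22,24]
[1,3] uncovered → point at 3; [5,6] uncovered → point at 6; [7,9] uncovered → point at 9; [16,19] uncovered → point at 19; [22,24] uncovered → point at 24.
Points: 3, 6, 9, 19, 24 (5 total).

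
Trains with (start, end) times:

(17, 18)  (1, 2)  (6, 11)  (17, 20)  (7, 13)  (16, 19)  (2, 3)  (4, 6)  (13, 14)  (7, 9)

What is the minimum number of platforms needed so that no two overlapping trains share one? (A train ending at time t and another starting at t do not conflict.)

The answer is the maximum number of intervals overlapping at any instant.
starts: [1, 2, 4, 6, 7, 7, 13, 16, 17, 17]
ends:   [2, 3, 6, 9, 11, 13, 14, 18, 19, 20]
s1→1 e2→0 s2→1 e3→0 s4→1 e6→0 s6→1 s7→2 s7→3  — peak 3.

3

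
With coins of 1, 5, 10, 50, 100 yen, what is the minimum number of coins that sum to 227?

227 = 2×100 + 2×10 + 1×5 + 2×1
Total coins = 2 + 2 + 1 + 2 = 7

7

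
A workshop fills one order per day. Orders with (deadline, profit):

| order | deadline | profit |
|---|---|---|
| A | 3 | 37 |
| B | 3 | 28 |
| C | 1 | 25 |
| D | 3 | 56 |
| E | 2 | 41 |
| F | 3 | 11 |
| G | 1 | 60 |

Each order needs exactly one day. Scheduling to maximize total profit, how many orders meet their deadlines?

3

Take jobs in profit order; each goes to the latest open slot no later than its deadline.
By profit: G(d1,60), D(d3,56), E(d2,41), A(d3,37), B(d3,28), C(d1,25), F(d3,11)
G→slot 1; D→slot 3; E→slot 2; A skipped; B skipped; C skipped; F skipped.
3 of 7 scheduled.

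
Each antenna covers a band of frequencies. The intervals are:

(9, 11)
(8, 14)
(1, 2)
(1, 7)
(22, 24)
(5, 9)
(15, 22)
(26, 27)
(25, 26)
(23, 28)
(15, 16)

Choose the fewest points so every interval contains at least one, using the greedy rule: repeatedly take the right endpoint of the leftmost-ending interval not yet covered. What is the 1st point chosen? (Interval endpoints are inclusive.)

Sort by right endpoint; whenever an interval is uncovered, place a point at its right end.
Sorted: [1,2] [1,7] [5,9] [9,11] [8,14] [15,16] [15,22] [22,24] [25,26] [26,27] [23,28]
{[1,2],[1,7]} hit by 2; {[5,9],[9,11],[8,14]} hit by 9; {[15,16],[15,22]} hit by 16; {[22,24]} hit by 24; {[25,26],[26,27],[23,28]} hit by 26.
Points: 2, 9, 16, 24, 26 (5 total).

2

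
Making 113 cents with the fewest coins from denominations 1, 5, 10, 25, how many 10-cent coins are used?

Use the largest denomination that fits, subtract, and repeat.
113 − 4×25→13 − 1×10→3 − 3×1→0
Count of 10: 1

1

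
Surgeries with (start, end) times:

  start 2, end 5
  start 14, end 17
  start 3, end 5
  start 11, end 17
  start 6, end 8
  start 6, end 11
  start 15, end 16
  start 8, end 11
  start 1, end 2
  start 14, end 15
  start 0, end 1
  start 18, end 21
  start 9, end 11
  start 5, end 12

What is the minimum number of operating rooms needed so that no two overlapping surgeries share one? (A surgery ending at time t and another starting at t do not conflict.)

starts: [0, 1, 2, 3, 5, 6, 6, 8, 9, 11, 14, 14, 15, 18]
ends:   [1, 2, 5, 5, 8, 11, 11, 11, 12, 15, 16, 17, 17, 21]
s0→1 e1→0 s1→1 e2→0 s2→1 s3→2 e5→1 e5→0 s5→1 s6→2 s6→3 e8→2 s8→3 s9→4  — peak 4.

4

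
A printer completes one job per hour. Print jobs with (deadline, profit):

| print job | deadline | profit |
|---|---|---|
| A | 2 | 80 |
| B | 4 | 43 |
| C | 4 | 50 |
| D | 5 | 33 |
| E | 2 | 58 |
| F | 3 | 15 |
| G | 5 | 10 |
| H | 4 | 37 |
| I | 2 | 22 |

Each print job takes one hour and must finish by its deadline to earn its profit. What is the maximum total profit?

Take jobs in profit order; each goes to the latest open slot no later than its deadline.
Profit order: A=80 E=58 C=50 B=43 H=37 D=33 I=22 F=15 G=10
Assign: A→slot 2, E→slot 1, C→slot 4, B→slot 3, H skipped, D→slot 5, I skipped, F skipped, G skipped.
Slots: [1:E] [2:A] [3:B] [4:C] [5:D]
Profit = 58 + 80 + 43 + 50 + 33 = 264

264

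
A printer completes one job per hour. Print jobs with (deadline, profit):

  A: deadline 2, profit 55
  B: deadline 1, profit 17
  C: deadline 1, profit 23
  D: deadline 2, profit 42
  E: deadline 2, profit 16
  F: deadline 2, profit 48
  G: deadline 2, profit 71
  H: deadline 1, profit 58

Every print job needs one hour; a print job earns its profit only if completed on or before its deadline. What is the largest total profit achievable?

Profit order: G=71 H=58 A=55 F=48 D=42 C=23 B=17 E=16
Assign: G→slot 2, H→slot 1, A skipped, F skipped, D skipped, C skipped, B skipped, E skipped.
Slots: [1:H] [2:G]
Profit = 58 + 71 = 129

129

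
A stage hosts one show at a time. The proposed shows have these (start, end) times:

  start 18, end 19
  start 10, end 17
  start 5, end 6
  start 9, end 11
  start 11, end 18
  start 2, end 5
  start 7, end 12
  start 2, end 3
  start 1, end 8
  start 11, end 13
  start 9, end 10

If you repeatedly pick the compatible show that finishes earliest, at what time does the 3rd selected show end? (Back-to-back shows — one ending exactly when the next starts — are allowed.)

Order by finish time; keep every interval that doesn't clash with the previous kept one.
Sorted by end: (2,3)  (2,5)  (5,6)  (1,8)  (9,10)  (9,11)  (7,12)  (11,13)  (10,17)  (11,18)  (18,19)
take (2,3); skip (2,5); take (5,6); skip (1,8); take (9,10); take (11,13); skip (10,17); skip (11,18); take (18,19).
Selected: (2,3) (5,6) (9,10) (11,13) (18,19)

10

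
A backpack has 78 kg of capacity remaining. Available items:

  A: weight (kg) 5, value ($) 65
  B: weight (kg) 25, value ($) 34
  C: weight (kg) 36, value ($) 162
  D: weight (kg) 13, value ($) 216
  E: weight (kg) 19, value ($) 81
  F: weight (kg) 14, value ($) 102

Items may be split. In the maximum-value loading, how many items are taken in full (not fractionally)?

Sort by value per unit weight and fill in that order.
Order: D (216/13=16.62) > A (65/5=13.00) > F (102/14=7.29) > C (162/36=4.50) > E (81/19=4.26) > B (34/25=1.36)
Fill: take D (13 @ 216) → take A (5 @ 65) → take F (14 @ 102) → take C (36 @ 162) → take 10/19 of E → 42.63; 78/78 used.
4 item(s) taken whole; one partial (take 10/19 of E).

4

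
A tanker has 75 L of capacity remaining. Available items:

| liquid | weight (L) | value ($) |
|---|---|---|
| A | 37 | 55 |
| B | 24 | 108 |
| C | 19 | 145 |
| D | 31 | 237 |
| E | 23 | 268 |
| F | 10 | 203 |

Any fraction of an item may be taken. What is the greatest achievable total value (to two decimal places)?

791.95

Order: F (203/10=20.30) > E (268/23=11.65) > D (237/31=7.65) > C (145/19=7.63) > B (108/24=4.50) > A (55/37=1.49)
Fill: take F (10 @ 203) → take E (23 @ 268) → take D (31 @ 237) → take 11/19 of C → 83.95; 75/75 used.
Total value = 791.95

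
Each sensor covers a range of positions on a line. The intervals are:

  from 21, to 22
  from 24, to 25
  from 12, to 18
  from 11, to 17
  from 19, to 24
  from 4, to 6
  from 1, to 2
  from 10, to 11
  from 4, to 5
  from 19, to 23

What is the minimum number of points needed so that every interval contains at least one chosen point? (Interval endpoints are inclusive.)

Sort by right endpoint; whenever an interval is uncovered, place a point at its right end.
Sorted: [1,2] [4,5] [4,6] [10,11] [11,17] [12,18] [21,22] [19,23] [19,24] [24,25]
{[1,2]} hit by 2; {[4,5],[4,6]} hit by 5; {[10,11],[11,17]} hit by 11; {[12,18]} hit by 18; {[21,22],[19,23],[19,24]} hit by 22; {[24,25]} hit by 25.
Points: 2, 5, 11, 18, 22, 25 (6 total).

6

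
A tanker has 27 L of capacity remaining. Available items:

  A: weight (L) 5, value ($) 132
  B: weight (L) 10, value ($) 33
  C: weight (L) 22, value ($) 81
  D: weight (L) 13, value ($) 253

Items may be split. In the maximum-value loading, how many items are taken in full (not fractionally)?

Order: A (132/5=26.40) > D (253/13=19.46) > C (81/22=3.68) > B (33/10=3.30)
Fill: take A (5 @ 132) → take D (13 @ 253) → take 9/22 of C → 33.14; 27/27 used.
2 item(s) taken whole; one partial (take 9/22 of C).

2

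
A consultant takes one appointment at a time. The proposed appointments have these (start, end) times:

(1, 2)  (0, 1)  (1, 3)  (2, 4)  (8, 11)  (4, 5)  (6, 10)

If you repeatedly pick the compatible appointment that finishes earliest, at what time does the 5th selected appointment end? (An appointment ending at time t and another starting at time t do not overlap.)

Greedy by earliest finish: after sorting by end time, pick each interval compatible with the last pick.
Sorted by end: (0,1)  (1,2)  (1,3)  (2,4)  (4,5)  (6,10)  (8,11)
take (0,1); take (1,2); take (2,4); take (4,5); take (6,10).
Selected: (0,1) (1,2) (2,4) (4,5) (6,10)

10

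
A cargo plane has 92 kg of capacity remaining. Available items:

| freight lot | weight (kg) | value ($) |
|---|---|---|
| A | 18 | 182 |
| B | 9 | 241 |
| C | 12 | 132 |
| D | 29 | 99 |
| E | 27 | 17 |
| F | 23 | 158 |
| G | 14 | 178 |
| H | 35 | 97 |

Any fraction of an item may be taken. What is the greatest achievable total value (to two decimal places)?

Sort by value per unit weight and fill in that order.
Ratios (sorted): B 26.78, G 12.71, C 11.00, A 10.11, F 6.87, D 3.41, H 2.77, E 0.63
take B (9 @ 241); take G (14 @ 178); take C (12 @ 132); take A (18 @ 182); take F (23 @ 158); take 16/29 of D → 54.62. Capacity used 92/92.
Total value = 945.62

945.62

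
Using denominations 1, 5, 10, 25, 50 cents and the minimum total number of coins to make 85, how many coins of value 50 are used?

Use the largest denomination that fits, subtract, and repeat.
85 − 1×50→35 − 1×25→10 − 1×10→0
Count of 50: 1

1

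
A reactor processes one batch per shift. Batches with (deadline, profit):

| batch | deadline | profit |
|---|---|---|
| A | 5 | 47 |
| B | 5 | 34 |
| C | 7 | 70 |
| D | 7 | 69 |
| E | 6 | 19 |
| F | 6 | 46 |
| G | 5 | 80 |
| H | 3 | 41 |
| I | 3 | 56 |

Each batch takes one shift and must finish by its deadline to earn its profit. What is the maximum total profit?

409

Sort by profit descending; place each in the latest free slot ≤ its deadline.
Profit order: G=80 C=70 D=69 I=56 A=47 F=46 H=41 B=34 E=19
Assign: G→slot 5, C→slot 7, D→slot 6, I→slot 3, A→slot 4, F→slot 2, H→slot 1, B skipped, E skipped.
Slots: [1:H] [2:F] [3:I] [4:A] [5:G] [6:D] [7:C]
Profit = 41 + 46 + 56 + 47 + 80 + 69 + 70 = 409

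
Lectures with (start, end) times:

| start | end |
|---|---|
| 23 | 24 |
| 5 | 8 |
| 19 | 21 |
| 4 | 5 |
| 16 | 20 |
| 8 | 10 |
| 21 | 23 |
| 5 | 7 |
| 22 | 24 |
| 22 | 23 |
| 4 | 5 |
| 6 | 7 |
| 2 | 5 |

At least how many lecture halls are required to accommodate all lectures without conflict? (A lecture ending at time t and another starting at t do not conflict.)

The answer is the maximum number of intervals overlapping at any instant.
Events (time:±→running): 2:+→1 4:+→2 4:+→3 … peak 3.

3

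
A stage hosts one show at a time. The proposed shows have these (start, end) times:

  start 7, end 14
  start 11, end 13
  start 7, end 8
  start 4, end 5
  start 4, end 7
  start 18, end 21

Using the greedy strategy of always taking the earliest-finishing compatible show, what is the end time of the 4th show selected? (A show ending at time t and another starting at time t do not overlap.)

Order by finish time; keep every interval that doesn't clash with the previous kept one.
By end time: (4,5), (4,7), (7,8), (11,13), (7,14), (18,21).
Pick (4,5); next start ≥ 5 → (7,8); next start ≥ 8 → (11,13); next start ≥ 13 → (18,21).
Selected: (4,5) (7,8) (11,13) (18,21)

21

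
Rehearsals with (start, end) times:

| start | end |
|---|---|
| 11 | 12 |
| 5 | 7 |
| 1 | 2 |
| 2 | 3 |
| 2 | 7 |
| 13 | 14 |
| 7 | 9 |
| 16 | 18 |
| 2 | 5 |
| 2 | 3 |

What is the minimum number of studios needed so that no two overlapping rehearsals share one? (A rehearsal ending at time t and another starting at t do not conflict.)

4

Events (time:±→running): 1:+→1 2:-→0 2:+→1 2:+→2 2:+→3 2:+→4 … peak 4.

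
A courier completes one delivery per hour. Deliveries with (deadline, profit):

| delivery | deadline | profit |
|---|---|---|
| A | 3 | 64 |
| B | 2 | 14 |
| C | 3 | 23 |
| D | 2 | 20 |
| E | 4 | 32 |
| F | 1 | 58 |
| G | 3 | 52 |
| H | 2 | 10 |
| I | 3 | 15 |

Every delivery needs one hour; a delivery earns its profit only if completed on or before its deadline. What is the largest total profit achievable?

By profit: A(d3,64), F(d1,58), G(d3,52), E(d4,32), C(d3,23), D(d2,20), I(d3,15), B(d2,14), H(d2,10)
A→slot 3; F→slot 1; G→slot 2; E→slot 4; C skipped; D skipped; I skipped; B skipped; H skipped.
Profit = 58 + 52 + 64 + 32 = 206

206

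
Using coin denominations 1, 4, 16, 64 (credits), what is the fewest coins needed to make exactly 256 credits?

Greedy: take as many of the largest coin as possible, then repeat with the remainder.
256 − 4×64→0
Total coins = 4 = 4

4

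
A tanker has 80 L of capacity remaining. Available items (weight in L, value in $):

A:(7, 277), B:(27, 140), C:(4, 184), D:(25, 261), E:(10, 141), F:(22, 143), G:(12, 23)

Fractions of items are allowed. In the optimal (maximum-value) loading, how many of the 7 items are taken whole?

Sort by value per unit weight and fill in that order.
Ratios (sorted): C 46.00, A 39.57, E 14.10, D 10.44, F 6.50, B 5.19, G 1.92
take C (4 @ 184); take A (7 @ 277); take E (10 @ 141); take D (25 @ 261); take F (22 @ 143); take 12/27 of B → 62.22. Capacity used 80/80.
5 item(s) taken whole; one partial (take 12/27 of B).

5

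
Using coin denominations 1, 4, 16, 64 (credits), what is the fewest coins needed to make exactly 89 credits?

89 − 1×64→25 − 1×16→9 − 2×4→1 − 1×1→0
Total coins = 1 + 1 + 2 + 1 = 5

5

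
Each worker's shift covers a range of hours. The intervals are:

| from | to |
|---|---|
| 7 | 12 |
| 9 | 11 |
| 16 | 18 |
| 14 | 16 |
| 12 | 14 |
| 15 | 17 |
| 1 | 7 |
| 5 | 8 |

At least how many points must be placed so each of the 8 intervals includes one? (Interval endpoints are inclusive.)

Sort by right endpoint; whenever an interval is uncovered, place a point at its right end.
By right end: [1,7]  [5,8]  [9,11]  [7,12]  [12,14]  [14,16]  [15,17]  [16,18]
[1,7] uncovered → point at 7; [9,11] uncovered → point at 11; [12,14] uncovered → point at 14; [15,17] uncovered → point at 17.
Points: 7, 11, 14, 17 (4 total).

4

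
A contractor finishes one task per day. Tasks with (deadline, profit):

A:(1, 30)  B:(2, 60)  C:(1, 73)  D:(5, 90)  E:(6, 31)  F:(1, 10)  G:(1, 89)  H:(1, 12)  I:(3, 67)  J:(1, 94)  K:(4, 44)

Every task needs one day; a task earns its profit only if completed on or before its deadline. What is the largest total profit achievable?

386

By profit: J(d1,94), D(d5,90), G(d1,89), C(d1,73), I(d3,67), B(d2,60), K(d4,44), E(d6,31), A(d1,30), H(d1,12), F(d1,10)
J→slot 1; D→slot 5; G skipped; C skipped; I→slot 3; B→slot 2; K→slot 4; E→slot 6; A skipped; H skipped; F skipped.
Profit = 94 + 60 + 67 + 44 + 90 + 31 = 386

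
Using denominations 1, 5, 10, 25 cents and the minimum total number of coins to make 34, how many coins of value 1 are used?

4

Use the largest denomination that fits, subtract, and repeat.
34 − 1×25→9 − 1×5→4 − 4×1→0
Count of 1: 4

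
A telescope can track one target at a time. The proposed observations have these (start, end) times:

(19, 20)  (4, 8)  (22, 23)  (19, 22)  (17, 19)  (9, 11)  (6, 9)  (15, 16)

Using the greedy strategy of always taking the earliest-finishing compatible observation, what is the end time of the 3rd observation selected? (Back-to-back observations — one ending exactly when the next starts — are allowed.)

Sort by end time and greedily take each interval whose start is ≥ the last chosen end.
Sorted by end: (4,8)  (6,9)  (9,11)  (15,16)  (17,19)  (19,20)  (19,22)  (22,23)
take (4,8); take (9,11); take (15,16); take (17,19); take (19,20); take (22,23).
Selected: (4,8) (9,11) (15,16) (17,19) (19,20) (22,23)

16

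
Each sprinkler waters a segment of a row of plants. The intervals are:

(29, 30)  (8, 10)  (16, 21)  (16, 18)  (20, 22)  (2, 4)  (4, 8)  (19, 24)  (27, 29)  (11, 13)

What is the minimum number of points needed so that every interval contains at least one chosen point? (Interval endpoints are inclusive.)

Sort by right endpoint; whenever an interval is uncovered, place a point at its right end.
By right end: [2,4]  [4,8]  [8,10]  [11,13]  [16,18]  [16,21]  [20,22]  [19,24]  [27,29]  [29,30]
[2,4] uncovered → point at 4; [8,10] uncovered → point at 10; [11,13] uncovered → point at 13; [16,18] uncovered → point at 18; [20,22] uncovered → point at 22; [27,29] uncovered → point at 29.
Points: 4, 10, 13, 18, 22, 29 (6 total).

6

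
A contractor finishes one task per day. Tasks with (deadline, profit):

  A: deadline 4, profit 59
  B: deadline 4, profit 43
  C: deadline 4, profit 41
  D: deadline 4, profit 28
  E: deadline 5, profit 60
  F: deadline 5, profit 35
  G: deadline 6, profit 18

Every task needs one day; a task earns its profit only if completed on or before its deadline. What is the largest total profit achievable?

By profit: E(d5,60), A(d4,59), B(d4,43), C(d4,41), F(d5,35), D(d4,28), G(d6,18)
E→slot 5; A→slot 4; B→slot 3; C→slot 2; F→slot 1; D skipped; G→slot 6.
Profit = 35 + 41 + 43 + 59 + 60 + 18 = 256

256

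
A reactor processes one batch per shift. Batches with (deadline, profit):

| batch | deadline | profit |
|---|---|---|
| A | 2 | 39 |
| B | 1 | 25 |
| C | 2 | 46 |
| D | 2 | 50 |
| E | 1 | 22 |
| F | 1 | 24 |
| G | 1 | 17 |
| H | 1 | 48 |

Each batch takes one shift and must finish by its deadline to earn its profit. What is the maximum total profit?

Sort by profit descending; place each in the latest free slot ≤ its deadline.
Profit order: D=50 H=48 C=46 A=39 B=25 F=24 E=22 G=17
Assign: D→slot 2, H→slot 1, C skipped, A skipped, B skipped, F skipped, E skipped, G skipped.
Slots: [1:H] [2:D]
Profit = 48 + 50 = 98

98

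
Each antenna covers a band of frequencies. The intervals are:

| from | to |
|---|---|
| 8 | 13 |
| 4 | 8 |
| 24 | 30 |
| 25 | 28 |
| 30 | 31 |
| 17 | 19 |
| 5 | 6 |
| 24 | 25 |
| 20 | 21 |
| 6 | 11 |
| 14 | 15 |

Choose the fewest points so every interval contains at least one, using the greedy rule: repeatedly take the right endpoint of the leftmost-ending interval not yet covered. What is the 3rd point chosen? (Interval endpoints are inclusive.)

Sort by right endpoint; whenever an interval is uncovered, place a point at its right end.
Sorted: [5,6] [4,8] [6,11] [8,13] [14,15] [17,19] [20,21] [24,25] [25,28] [24,30] [30,31]
{[5,6],[4,8],[6,11]} hit by 6; {[8,13]} hit by 13; {[14,15]} hit by 15; {[17,19]} hit by 19; {[20,21]} hit by 21; {[24,25],[25,28],[24,30]} hit by 25; {[30,31]} hit by 31.
Points: 6, 13, 15, 19, 21, 25, 31 (7 total).

15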